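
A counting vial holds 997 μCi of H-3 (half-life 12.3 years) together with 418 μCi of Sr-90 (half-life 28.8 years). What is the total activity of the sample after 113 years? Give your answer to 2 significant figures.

H-3: 997 × (1/2)^(113/12.3) = 997 × (1/2)^9.187 ≈ 1.7105 μCi.
Sr-90: 418 × (1/2)^(113/28.8) = 418 × (1/2)^3.9236 ≈ 27.546 μCi.
Total = 1.7105 + 27.546 ≈ 29.256 μCi.

29 μCi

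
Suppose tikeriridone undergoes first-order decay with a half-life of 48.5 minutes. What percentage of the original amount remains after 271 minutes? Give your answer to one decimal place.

2.1%

n = 271/48.5 ≈ 5.5876 half-lives.
Fraction remaining = (1/2)^5.5876 ≈ 0.020795, i.e. 2.0795%.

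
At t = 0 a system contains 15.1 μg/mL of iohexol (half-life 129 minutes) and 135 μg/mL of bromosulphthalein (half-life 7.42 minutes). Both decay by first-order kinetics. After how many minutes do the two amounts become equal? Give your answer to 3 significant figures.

Set 15.1·(1/2)^(t/129) = 135·(1/2)^(t/7.42).
Taking log₂: log₂(15.1/135) = t·(1/129 − 1/7.42).
log₂(0.11185) = -3.1603; 1/129 − 1/7.42 = -0.12702.
t = -3.1603 / -0.12702 ≈ 24.881 minutes.

24.9 minutes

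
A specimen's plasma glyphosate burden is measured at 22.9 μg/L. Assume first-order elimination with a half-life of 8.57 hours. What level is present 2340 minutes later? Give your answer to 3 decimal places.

0.977 μg/L

Convert the elapsed time: 2340 minutes = 39 hours.
Number of half-lives: n = 39/8.57 ≈ 4.5508.
Remaining = 22.9 × (1/2)^4.5508 = 22.9 × 0.042666 ≈ 0.97706 μg/L.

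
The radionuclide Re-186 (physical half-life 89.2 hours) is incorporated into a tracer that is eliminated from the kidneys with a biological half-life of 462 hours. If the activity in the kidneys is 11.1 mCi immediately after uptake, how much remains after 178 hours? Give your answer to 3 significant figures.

2.13 mCi

1/t_eff = 1/t_phys + 1/t_biol = 1/89.2 + 1/462 = 0.013375 per hour.
t_eff = 89.2 × 462 / (89.2 + 462) ≈ 74.765 hours.
Remaining = 11.1 × (1/2)^(178/74.765) = 11.1 × (1/2)^2.3808 ≈ 2.1312 mCi.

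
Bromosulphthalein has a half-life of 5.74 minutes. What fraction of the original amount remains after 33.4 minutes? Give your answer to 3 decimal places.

n = 33.4/5.74 ≈ 5.8188 half-lives.
Fraction remaining = (1/2)^5.8188 ≈ 0.017716.

0.018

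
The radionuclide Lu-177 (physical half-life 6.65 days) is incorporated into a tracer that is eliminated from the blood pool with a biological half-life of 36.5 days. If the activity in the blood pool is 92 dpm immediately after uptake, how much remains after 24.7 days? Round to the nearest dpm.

4 dpm

1/t_eff = 1/t_phys + 1/t_biol = 1/6.65 + 1/36.5 = 0.17777 per day.
t_eff = 6.65 × 36.5 / (6.65 + 36.5) ≈ 5.6251 days.
Remaining = 92 × (1/2)^(24.7/5.6251) = 92 × (1/2)^4.391 ≈ 4.385 dpm.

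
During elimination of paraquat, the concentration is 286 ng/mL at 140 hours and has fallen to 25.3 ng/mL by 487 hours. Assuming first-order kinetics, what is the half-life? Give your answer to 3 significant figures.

Over Δt = 487 − 140 = 347 hours, the level fell by a factor of 286/25.3 ≈ 11.304.
n = log₂(11.304) ≈ 3.4988 half-lives, so t½ = 347/3.4988 ≈ 99.177 hours.

99.2 hours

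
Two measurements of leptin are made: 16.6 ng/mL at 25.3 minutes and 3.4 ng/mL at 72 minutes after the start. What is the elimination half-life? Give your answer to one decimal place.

20.4 minutes

Over Δt = 72 − 25.3 = 46.7 minutes, the level fell by a factor of 16.6/3.4 ≈ 4.8824.
n = log₂(4.8824) ≈ 2.2876 half-lives, so t½ = 46.7/2.2876 ≈ 20.415 minutes.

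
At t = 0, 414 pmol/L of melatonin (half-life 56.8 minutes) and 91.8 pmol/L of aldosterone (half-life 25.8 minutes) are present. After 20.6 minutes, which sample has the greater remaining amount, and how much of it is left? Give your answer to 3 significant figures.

melatonin, 322 pmol/L

melatonin: 414 × (1/2)^0.36268 ≈ 321.98 pmol/L.
aldosterone: 91.8 × (1/2)^0.79845 ≈ 52.782 pmol/L.
Melatonin has more remaining, at ≈ 321.98 pmol/L.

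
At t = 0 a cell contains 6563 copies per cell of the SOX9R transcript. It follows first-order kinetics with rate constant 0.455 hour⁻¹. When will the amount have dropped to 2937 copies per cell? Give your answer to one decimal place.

1.8 hours

t½ = ln 2 / k = 0.69315 / 0.455 ≈ 1.5234 hours.
Fraction remaining = 2937/6563 ≈ 0.44751.
n = log₂(6563/2937) = ln(2.2346)/ln 2 ≈ 1.16 half-lives.
t = n × t½ = 1.16 × 1.5234 ≈ 1.7672 hours.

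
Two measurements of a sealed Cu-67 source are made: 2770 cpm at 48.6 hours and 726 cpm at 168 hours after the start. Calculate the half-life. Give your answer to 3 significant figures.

Over Δt = 168 − 48.6 = 119.4 hours, the level fell by a factor of 2770/726 ≈ 3.8154.
n = log₂(3.8154) ≈ 1.9318 half-lives, so t½ = 119.4/1.9318 ≈ 61.806 hours.

61.8 hours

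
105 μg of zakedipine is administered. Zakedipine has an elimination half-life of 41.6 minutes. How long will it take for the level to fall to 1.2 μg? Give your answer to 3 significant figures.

Fraction remaining = 1.2/105 ≈ 0.011429.
n = log₂(105/1.2) = ln(87.5)/ln 2 ≈ 6.4512 half-lives.
t = n × t½ = 6.4512 × 41.6 ≈ 268.37 minutes.

268 minutes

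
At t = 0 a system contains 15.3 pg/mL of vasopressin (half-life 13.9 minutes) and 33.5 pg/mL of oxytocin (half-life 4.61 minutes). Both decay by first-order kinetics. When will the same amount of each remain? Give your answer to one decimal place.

Set 15.3·(1/2)^(t/13.9) = 33.5·(1/2)^(t/4.61).
Taking log₂: log₂(15.3/33.5) = t·(1/13.9 − 1/4.61).
log₂(0.45672) = -1.1306; 1/13.9 − 1/4.61 = -0.14498.
t = -1.1306 / -0.14498 ≈ 7.7987 minutes.

7.8 minutes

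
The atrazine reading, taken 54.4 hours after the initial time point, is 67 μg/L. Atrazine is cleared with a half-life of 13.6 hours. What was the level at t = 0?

1072 μg/L

Number of half-lives elapsed: n = 54.4/13.6 ≈ 4.
A₀ = A × 2^n = 67 × 2^4 = 67 × 16 ≈ 1072 μg/L.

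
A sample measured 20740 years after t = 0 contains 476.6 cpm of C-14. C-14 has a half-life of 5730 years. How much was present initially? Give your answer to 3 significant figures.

Number of half-lives elapsed: n = 20740/5730 ≈ 3.6195.
A₀ = A × 2^n = 476.6 × 2^3.6195 = 476.6 × 12.291 ≈ 5858 cpm.

5860 cpm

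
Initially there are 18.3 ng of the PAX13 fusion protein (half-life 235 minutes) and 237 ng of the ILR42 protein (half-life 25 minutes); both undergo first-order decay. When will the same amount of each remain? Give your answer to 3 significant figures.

Set 18.3·(1/2)^(t/235) = 237·(1/2)^(t/25).
Taking log₂: log₂(18.3/237) = t·(1/235 − 1/25).
log₂(0.077215) = -3.695; 1/235 − 1/25 = -0.035745.
t = -3.695 / -0.035745 ≈ 103.37 minutes.

103 minutes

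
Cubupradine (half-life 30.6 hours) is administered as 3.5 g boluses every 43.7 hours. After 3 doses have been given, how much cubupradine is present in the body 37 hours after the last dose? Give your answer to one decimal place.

The 3 doses were given 124.4, 80.7, 37 hours ago.
Total = 3.5·(1/2)^(124.4/30.6) + 3.5·(1/2)^(80.7/30.6) + 3.5·(1/2)^(37/30.6)
      = 0.20906 + 0.56257 + 1.5138 ≈ 2.2855 g.

2.3 g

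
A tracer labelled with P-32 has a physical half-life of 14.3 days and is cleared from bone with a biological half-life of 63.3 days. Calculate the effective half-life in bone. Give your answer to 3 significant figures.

11.7 days

1/t_eff = 1/t_phys + 1/t_biol = 1/14.3 + 1/63.3 = 0.085728 per day.
t_eff = 14.3 × 63.3 / (14.3 + 63.3) ≈ 11.665 days.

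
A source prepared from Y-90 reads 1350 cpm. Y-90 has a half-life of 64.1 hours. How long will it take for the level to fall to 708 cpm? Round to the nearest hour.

60 hours

Fraction remaining = 708/1350 ≈ 0.52444.
n = log₂(1350/708) = ln(1.9068)/ln 2 ≈ 0.93114 half-lives.
t = n × t½ = 0.93114 × 64.1 ≈ 59.686 hours.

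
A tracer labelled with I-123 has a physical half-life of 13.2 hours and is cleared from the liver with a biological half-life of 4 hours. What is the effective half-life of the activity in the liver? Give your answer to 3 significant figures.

3.07 hours

1/t_eff = 1/t_phys + 1/t_biol = 1/13.2 + 1/4 = 0.32576 per hour.
t_eff = 13.2 × 4 / (13.2 + 4) ≈ 3.0698 hours.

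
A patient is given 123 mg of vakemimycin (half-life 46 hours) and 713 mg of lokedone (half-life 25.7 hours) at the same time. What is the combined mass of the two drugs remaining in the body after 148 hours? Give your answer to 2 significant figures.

26 mg

vakemimycin: 123 × (1/2)^(148/46) = 123 × (1/2)^3.2174 ≈ 13.224 mg.
lokedone: 713 × (1/2)^(148/25.7) = 713 × (1/2)^5.7588 ≈ 13.168 mg.
Total = 13.224 + 13.168 ≈ 26.393 mg.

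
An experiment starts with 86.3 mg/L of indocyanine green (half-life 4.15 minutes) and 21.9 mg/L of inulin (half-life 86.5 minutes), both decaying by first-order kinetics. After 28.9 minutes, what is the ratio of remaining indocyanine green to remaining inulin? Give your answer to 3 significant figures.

indocyanine green: 86.3 × (1/2)^(28.9/4.15) = 86.3 × (1/2)^6.9639 ≈ 0.69132 mg/L.
inulin: 21.9 × (1/2)^(28.9/86.5) = 21.9 × (1/2)^0.3341 ≈ 17.373 mg/L.
Ratio ≈ 0.69132 / 17.373 ≈ 0.039794.

0.0398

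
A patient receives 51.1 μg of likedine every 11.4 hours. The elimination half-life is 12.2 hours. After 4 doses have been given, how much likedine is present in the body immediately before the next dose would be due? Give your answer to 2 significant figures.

The 4 doses were given 45.6, 34.2, 22.8, 11.4 hours ago.
Total = 51.1·(1/2)^(45.6/12.2) + 51.1·(1/2)^(34.2/12.2) + 51.1·(1/2)^(22.8/12.2) + 51.1·(1/2)^(11.4/12.2)
      = 3.8305 + 7.3207 + 13.991 + 26.738 ≈ 51.88 μg.

52 μg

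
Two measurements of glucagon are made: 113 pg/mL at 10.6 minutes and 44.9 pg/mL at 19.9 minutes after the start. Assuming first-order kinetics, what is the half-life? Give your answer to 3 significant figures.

Over Δt = 19.9 − 10.6 = 9.3 minutes, the level fell by a factor of 113/44.9 ≈ 2.5167.
n = log₂(2.5167) ≈ 1.3315 half-lives, so t½ = 9.3/1.3315 ≈ 6.9844 minutes.

6.98 minutes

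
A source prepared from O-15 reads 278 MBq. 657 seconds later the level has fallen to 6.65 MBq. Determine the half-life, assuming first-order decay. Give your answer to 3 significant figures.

A/A₀ = 6.65/278 ≈ 0.023921.
n = log₂(41.805) ≈ 5.3856 half-lives elapsed in 657 seconds.
t½ = 657/5.3856 ≈ 121.99 seconds.

122 seconds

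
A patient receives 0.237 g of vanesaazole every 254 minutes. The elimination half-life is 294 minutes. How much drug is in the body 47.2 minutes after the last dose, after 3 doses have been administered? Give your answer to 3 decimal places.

The 3 doses were given 555.2, 301.2, 47.2 minutes ago.
Total = 0.237·(1/2)^(555.2/294) + 0.237·(1/2)^(301.2/294) + 0.237·(1/2)^(47.2/294)
      = 0.064014 + 0.11651 + 0.21204 ≈ 0.39256 g.

0.393 g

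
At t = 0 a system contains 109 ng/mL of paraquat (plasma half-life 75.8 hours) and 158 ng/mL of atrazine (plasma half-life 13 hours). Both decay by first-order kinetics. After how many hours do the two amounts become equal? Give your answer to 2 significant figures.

Set 109·(1/2)^(t/75.8) = 158·(1/2)^(t/13).
Taking log₂: log₂(109/158) = t·(1/75.8 − 1/13).
log₂(0.68987) = -0.5356; 1/75.8 − 1/13 = -0.06373.
t = -0.5356 / -0.06373 ≈ 8.4041 hours.

8.4 hours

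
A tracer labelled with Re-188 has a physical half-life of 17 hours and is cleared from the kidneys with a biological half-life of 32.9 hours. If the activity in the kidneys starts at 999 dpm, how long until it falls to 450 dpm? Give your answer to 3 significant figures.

12.9 hours

1/t_eff = 1/t_phys + 1/t_biol = 1/17 + 1/32.9 = 0.089219 per hour.
t_eff = 17 × 32.9 / (17 + 32.9) ≈ 11.208 hours.
n = log₂(999/450) ≈ 1.1506; t = 1.1506 × 11.208 ≈ 12.896 hours.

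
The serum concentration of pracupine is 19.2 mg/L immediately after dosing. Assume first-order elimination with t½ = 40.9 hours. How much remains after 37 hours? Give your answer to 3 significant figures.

10.3 mg/L

Number of half-lives: n = 37/40.9 ≈ 0.90465.
Remaining = 19.2 × (1/2)^0.90465 = 19.2 × 0.53416 ≈ 10.256 mg/L.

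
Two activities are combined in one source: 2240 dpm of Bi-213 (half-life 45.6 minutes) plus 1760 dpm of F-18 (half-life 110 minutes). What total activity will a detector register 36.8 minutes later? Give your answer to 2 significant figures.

Bi-213: 2240 × (1/2)^(36.8/45.6) = 2240 × (1/2)^0.80702 ≈ 1280.3 dpm.
F-18: 1760 × (1/2)^(36.8/110) = 1760 × (1/2)^0.33455 ≈ 1395.7 dpm.
Total = 1280.3 + 1395.7 ≈ 2676 dpm.

2700 dpm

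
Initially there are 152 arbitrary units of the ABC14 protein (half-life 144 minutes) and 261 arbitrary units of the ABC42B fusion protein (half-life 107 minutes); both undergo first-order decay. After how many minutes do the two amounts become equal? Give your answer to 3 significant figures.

325 minutes

Set 152·(1/2)^(t/144) = 261·(1/2)^(t/107).
Taking log₂: log₂(152/261) = t·(1/144 − 1/107).
log₂(0.58238) = -0.77998; 1/144 − 1/107 = -0.0024013.
t = -0.77998 / -0.0024013 ≈ 324.81 minutes.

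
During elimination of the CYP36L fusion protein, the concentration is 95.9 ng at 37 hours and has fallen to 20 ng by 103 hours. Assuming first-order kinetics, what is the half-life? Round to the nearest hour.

Over Δt = 103 − 37 = 66 hours, the level fell by a factor of 95.9/20 ≈ 4.795.
n = log₂(4.795) ≈ 2.2615 half-lives, so t½ = 66/2.2615 ≈ 29.184 hours.

29 hours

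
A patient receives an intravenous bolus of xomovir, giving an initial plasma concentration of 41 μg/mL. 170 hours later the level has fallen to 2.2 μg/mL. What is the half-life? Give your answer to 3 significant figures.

A/A₀ = 2.2/41 ≈ 0.053659.
n = log₂(18.636) ≈ 4.22 half-lives elapsed in 170 hours.
t½ = 170/4.22 ≈ 40.284 hours.

40.3 hours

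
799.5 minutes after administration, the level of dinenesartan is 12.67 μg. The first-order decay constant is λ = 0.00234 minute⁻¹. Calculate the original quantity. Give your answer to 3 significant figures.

82.3 μg

t½ = ln 2 / λ = 0.69315 / 0.00234 ≈ 296.22 minutes.
Number of half-lives elapsed: n = 799.5/296.22 ≈ 2.699.
A₀ = A × 2^n = 12.67 × 2^2.699 = 12.67 × 6.4937 ≈ 82.275 μg.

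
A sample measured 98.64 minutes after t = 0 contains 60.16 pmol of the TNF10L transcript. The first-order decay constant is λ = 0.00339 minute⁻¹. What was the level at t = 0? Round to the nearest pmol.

84 pmol

t½ = ln 2 / λ = 0.69315 / 0.00339 ≈ 204.47 minutes.
Number of half-lives elapsed: n = 98.64/204.47 ≈ 0.48242.
A₀ = A × 2^n = 60.16 × 2^0.48242 = 60.16 × 1.3971 ≈ 84.049 pmol.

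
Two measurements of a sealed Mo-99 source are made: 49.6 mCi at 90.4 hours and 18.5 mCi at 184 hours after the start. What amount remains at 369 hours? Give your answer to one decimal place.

2.6 mCi

Over Δt = 184 − 90.4 = 93.6 hours, the level fell by a factor of 49.6/18.5 ≈ 2.6811.
n = log₂(2.6811) ≈ 1.4228 half-lives, so t½ = 93.6/1.4228 ≈ 65.785 hours.
From t = 184 to t = 369: 18.5 × (1/2)^((369−184)/65.785) ≈ 2.634 mCi.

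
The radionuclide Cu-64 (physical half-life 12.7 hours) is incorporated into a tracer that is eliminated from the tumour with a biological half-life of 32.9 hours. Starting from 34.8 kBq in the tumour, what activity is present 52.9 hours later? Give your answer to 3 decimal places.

0.636 kBq

1/t_eff = 1/t_phys + 1/t_biol = 1/12.7 + 1/32.9 = 0.10914 per hour.
t_eff = 12.7 × 32.9 / (12.7 + 32.9) ≈ 9.1629 hours.
Remaining = 34.8 × (1/2)^(52.9/9.1629) = 34.8 × (1/2)^5.7733 ≈ 0.63629 kBq.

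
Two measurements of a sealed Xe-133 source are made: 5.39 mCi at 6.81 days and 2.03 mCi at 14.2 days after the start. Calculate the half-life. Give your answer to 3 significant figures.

Over Δt = 14.2 − 6.81 = 7.39 days, the level fell by a factor of 5.39/2.03 ≈ 2.6552.
n = log₂(2.6552) ≈ 1.4088 half-lives, so t½ = 7.39/1.4088 ≈ 5.2456 days.

5.25 days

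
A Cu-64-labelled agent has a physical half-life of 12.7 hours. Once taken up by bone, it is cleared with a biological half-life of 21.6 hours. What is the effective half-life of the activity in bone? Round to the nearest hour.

1/t_eff = 1/t_phys + 1/t_biol = 1/12.7 + 1/21.6 = 0.12504 per hour.
t_eff = 12.7 × 21.6 / (12.7 + 21.6) ≈ 7.9977 hours.

8 hours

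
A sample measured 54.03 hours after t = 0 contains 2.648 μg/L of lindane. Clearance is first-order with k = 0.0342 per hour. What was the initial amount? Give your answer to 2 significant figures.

t½ = ln 2 / k = 0.69315 / 0.0342 ≈ 20.267 hours.
Number of half-lives elapsed: n = 54.03/20.267 ≈ 2.6658.
A₀ = A × 2^n = 2.648 × 2^2.6658 = 2.648 × 6.346 ≈ 16.804 μg/L.

17 μg/L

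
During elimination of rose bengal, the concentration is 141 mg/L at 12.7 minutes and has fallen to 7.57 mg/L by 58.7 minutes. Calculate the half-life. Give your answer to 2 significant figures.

Over Δt = 58.7 − 12.7 = 46 minutes, the level fell by a factor of 141/7.57 ≈ 18.626.
n = log₂(18.626) ≈ 4.2193 half-lives, so t½ = 46/4.2193 ≈ 10.902 minutes.

11 minutes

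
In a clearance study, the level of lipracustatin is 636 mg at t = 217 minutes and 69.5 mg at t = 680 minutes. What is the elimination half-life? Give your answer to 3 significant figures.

Over Δt = 680 − 217 = 463 minutes, the level fell by a factor of 636/69.5 ≈ 9.1511.
n = log₂(9.1511) ≈ 3.1939 half-lives, so t½ = 463/3.1939 ≈ 144.96 minutes.

145 minutes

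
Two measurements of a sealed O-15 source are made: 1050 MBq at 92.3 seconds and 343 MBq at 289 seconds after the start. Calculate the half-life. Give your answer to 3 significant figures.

122 seconds

Over Δt = 289 − 92.3 = 196.7 seconds, the level fell by a factor of 1050/343 ≈ 3.0612.
n = log₂(3.0612) ≈ 1.6141 half-lives, so t½ = 196.7/1.6141 ≈ 121.86 seconds.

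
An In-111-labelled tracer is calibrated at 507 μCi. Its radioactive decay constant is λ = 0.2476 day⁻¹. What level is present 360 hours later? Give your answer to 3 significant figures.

12.4 μCi

t½ = ln 2 / λ = 0.69315 / 0.2476 ≈ 2.7995 days.
Convert the elapsed time: 360 hours = 15 days.
Number of half-lives: n = 15/2.7995 ≈ 5.3582.
Remaining = 507 × (1/2)^5.3582 = 507 × 0.02438 ≈ 12.361 μCi.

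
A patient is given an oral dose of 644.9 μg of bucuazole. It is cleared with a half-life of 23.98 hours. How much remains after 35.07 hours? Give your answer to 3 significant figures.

Number of half-lives: n = 35.07/23.98 ≈ 1.4625.
Remaining = 644.9 × (1/2)^1.4625 = 644.9 × 0.36287 ≈ 234.02 μg.

234 μg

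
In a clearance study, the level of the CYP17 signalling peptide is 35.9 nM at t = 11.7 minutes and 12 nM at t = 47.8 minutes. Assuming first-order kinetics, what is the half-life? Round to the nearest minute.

Over Δt = 47.8 − 11.7 = 36.1 minutes, the level fell by a factor of 35.9/12 ≈ 2.9917.
n = log₂(2.9917) ≈ 1.5809 half-lives, so t½ = 36.1/1.5809 ≈ 22.834 minutes.

23 minutes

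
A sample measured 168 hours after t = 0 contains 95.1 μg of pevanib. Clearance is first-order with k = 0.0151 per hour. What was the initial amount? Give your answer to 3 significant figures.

t½ = ln 2 / k = 0.69315 / 0.0151 ≈ 45.904 hours.
Number of half-lives elapsed: n = 168/45.904 ≈ 3.6598.
A₀ = A × 2^n = 95.1 × 2^3.6598 = 95.1 × 12.639 ≈ 1202 μg.

1200 μg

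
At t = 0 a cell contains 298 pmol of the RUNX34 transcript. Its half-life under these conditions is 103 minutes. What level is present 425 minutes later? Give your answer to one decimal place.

Number of half-lives: n = 425/103 ≈ 4.1262.
Remaining = 298 × (1/2)^4.1262 = 298 × 0.057265 ≈ 17.065 pmol.

17.1 pmol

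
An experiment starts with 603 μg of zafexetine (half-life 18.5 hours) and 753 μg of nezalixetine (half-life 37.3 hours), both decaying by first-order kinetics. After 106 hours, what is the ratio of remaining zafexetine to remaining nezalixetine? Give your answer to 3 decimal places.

0.108

zafexetine: 603 × (1/2)^(106/18.5) = 603 × (1/2)^5.7297 ≈ 11.363 μg.
nezalixetine: 753 × (1/2)^(106/37.3) = 753 × (1/2)^2.8418 ≈ 105.03 μg.
Ratio ≈ 11.363 / 105.03 ≈ 0.10819.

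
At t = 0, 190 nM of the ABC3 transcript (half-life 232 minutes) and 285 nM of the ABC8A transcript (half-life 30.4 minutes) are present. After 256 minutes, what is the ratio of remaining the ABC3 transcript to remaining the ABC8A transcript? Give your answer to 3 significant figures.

106

ABC3 transcript: 190 × (1/2)^(256/232) = 190 × (1/2)^1.1034 ≈ 88.427 nM.
ABC8A transcript: 285 × (1/2)^(256/30.4) = 285 × (1/2)^8.4211 ≈ 0.83149 nM.
Ratio ≈ 88.427 / 0.83149 ≈ 106.35.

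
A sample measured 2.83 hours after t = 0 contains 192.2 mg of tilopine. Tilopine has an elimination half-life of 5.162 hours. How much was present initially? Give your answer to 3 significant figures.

Number of half-lives elapsed: n = 2.83/5.162 ≈ 0.54824.
A₀ = A × 2^n = 192.2 × 2^0.54824 = 192.2 × 1.4623 ≈ 281.05 mg.

281 mg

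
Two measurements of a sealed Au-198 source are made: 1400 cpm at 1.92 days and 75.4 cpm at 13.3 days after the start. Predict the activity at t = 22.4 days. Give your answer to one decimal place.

Over Δt = 13.3 − 1.92 = 11.38 days, the level fell by a factor of 1400/75.4 ≈ 18.568.
n = log₂(18.568) ≈ 4.2147 half-lives, so t½ = 11.38/4.2147 ≈ 2.7001 days.
From t = 13.3 to t = 22.4: 75.4 × (1/2)^((22.4−13.3)/2.7001) ≈ 7.2914 cpm.

7.3 cpm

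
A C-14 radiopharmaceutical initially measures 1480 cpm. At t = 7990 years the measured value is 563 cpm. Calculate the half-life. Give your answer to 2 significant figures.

A/A₀ = 563/1480 ≈ 0.38041.
n = log₂(2.6288) ≈ 1.3944 half-lives elapsed in 7990 years.
t½ = 7990/1.3944 ≈ 5730.1 years.

5700 years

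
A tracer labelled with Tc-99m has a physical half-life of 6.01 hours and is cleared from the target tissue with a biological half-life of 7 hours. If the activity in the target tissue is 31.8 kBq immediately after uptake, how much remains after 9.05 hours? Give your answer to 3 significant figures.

1/t_eff = 1/t_phys + 1/t_biol = 1/6.01 + 1/7 = 0.30925 per hour.
t_eff = 6.01 × 7 / (6.01 + 7) ≈ 3.2337 hours.
Remaining = 31.8 × (1/2)^(9.05/3.2337) = 31.8 × (1/2)^2.7987 ≈ 4.5703 kBq.

4.57 kBq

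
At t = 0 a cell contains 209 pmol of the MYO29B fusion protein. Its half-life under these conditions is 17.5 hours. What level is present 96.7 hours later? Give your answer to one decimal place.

4.5 pmol

Number of half-lives: n = 96.7/17.5 ≈ 5.5257.
Remaining = 209 × (1/2)^5.5257 = 209 × 0.021707 ≈ 4.5367 pmol.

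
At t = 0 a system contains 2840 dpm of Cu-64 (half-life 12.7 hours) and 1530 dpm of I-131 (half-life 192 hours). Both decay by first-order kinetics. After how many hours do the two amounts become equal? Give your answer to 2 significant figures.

Set 2840·(1/2)^(t/12.7) = 1530·(1/2)^(t/192).
Taking log₂: log₂(2840/1530) = t·(1/12.7 − 1/192).
log₂(1.8562) = 0.89236; 1/12.7 − 1/192 = 0.073532.
t = 0.89236 / 0.073532 ≈ 12.136 hours.

12 hours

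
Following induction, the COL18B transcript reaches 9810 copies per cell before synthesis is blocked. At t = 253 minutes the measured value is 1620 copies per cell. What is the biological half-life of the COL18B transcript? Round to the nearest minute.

A/A₀ = 1620/9810 ≈ 0.16514.
n = log₂(6.0556) ≈ 2.5983 half-lives elapsed in 253 minutes.
t½ = 253/2.5983 ≈ 97.373 minutes.

97 minutes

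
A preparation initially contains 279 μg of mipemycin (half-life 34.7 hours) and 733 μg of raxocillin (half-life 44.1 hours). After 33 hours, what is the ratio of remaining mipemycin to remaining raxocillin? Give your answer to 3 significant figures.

0.331

mipemycin: 279 × (1/2)^(33/34.7) = 279 × (1/2)^0.95101 ≈ 144.32 μg.
raxocillin: 733 × (1/2)^(33/44.1) = 733 × (1/2)^0.7483 ≈ 436.36 μg.
Ratio ≈ 144.32 / 436.36 ≈ 0.33073.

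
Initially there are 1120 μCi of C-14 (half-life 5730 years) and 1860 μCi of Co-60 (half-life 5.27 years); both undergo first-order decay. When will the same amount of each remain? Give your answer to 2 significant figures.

3.9 years

Set 1120·(1/2)^(t/5730) = 1860·(1/2)^(t/5.27).
Taking log₂: log₂(1120/1860) = t·(1/5730 − 1/5.27).
log₂(0.60215) = -0.7318; 1/5730 − 1/5.27 = -0.18958.
t = -0.7318 / -0.18958 ≈ 3.8602 years.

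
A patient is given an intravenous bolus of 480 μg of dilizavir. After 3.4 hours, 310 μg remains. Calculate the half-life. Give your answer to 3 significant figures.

5.39 hours

A/A₀ = 310/480 ≈ 0.64583.
n = log₂(1.5484) ≈ 0.63077 half-lives elapsed in 3.4 hours.
t½ = 3.4/0.63077 ≈ 5.3903 hours.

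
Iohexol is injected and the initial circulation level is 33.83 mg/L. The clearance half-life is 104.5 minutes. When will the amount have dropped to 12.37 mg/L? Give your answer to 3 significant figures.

152 minutes

Fraction remaining = 12.37/33.83 ≈ 0.36565.
n = log₂(33.83/12.37) = ln(2.7348)/ln 2 ≈ 1.4515 half-lives.
t = n × t½ = 1.4515 × 104.5 ≈ 151.68 minutes.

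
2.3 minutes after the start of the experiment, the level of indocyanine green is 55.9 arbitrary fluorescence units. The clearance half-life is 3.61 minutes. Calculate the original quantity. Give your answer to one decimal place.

Number of half-lives elapsed: n = 2.3/3.61 ≈ 0.63712.
A₀ = A × 2^n = 55.9 × 2^0.63712 = 55.9 × 1.5552 ≈ 86.937 arbitrary fluorescence units.

86.9 arbitrary fluorescence units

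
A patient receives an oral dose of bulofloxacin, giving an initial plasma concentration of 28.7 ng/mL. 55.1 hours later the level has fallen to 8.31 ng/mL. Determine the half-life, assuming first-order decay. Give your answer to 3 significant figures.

30.8 hours

A/A₀ = 8.31/28.7 ≈ 0.28955.
n = log₂(3.4537) ≈ 1.7881 half-lives elapsed in 55.1 hours.
t½ = 55.1/1.7881 ≈ 30.814 hours.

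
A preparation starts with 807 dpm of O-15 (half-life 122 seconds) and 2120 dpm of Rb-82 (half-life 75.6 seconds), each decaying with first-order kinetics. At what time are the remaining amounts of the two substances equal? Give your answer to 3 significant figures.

Set 807·(1/2)^(t/122) = 2120·(1/2)^(t/75.6).
Taking log₂: log₂(807/2120) = t·(1/122 − 1/75.6).
log₂(0.38066) = -1.3934; 1/122 − 1/75.6 = -0.0050308.
t = -1.3934 / -0.0050308 ≈ 276.98 seconds.

277 seconds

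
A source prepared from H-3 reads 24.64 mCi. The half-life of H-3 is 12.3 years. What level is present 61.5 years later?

Elapsed time is 5 half-lives (61.5/12.3).
Each half-life halves the amount: 24.64 × (1/2)^5 = 24.64/32 = 0.77 mCi.

0.77 mCi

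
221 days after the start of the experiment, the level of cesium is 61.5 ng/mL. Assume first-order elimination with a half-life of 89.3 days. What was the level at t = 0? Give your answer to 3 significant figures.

Number of half-lives elapsed: n = 221/89.3 ≈ 2.4748.
A₀ = A × 2^n = 61.5 × 2^2.4748 = 61.5 × 5.5589 ≈ 341.87 ng/mL.

342 ng/mL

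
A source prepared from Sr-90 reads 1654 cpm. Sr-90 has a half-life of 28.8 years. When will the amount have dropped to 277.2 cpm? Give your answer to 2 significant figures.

Fraction remaining = 277.2/1654 ≈ 0.16759.
n = log₂(1654/277.2) = ln(5.9668)/ln 2 ≈ 2.577 half-lives.
t = n × t½ = 2.577 × 28.8 ≈ 74.216 years.

74 years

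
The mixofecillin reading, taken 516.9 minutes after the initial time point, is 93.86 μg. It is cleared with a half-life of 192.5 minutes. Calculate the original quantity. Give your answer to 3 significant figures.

Number of half-lives elapsed: n = 516.9/192.5 ≈ 2.6852.
A₀ = A × 2^n = 93.86 × 2^2.6852 = 93.86 × 6.4317 ≈ 603.68 μg.

604 μg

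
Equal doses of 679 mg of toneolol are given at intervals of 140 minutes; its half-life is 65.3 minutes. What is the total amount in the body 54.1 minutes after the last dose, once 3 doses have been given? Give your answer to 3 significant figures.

488 mg

The 3 doses were given 334.1, 194.1, 54.1 minutes ago.
Total = 679·(1/2)^(334.1/65.3) + 679·(1/2)^(194.1/65.3) + 679·(1/2)^(54.1/65.3)
      = 19.574 + 86.512 + 382.36 ≈ 488.45 mg.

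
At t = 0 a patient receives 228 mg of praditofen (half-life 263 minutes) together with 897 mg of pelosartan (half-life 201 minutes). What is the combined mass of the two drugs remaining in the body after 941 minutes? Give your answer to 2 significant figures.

54 mg

praditofen: 228 × (1/2)^(941/263) = 228 × (1/2)^3.5779 ≈ 19.093 mg.
pelosartan: 897 × (1/2)^(941/201) = 897 × (1/2)^4.6816 ≈ 34.954 mg.
Total = 19.093 + 34.954 ≈ 54.046 mg.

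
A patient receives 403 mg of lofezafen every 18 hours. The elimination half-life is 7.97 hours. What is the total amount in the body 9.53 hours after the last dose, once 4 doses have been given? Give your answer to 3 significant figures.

The 4 doses were given 63.53, 45.53, 27.53, 9.53 hours ago.
Total = 403·(1/2)^(63.53/7.97) + 403·(1/2)^(45.53/7.97) + 403·(1/2)^(27.53/7.97) + 403·(1/2)^(9.53/7.97)
      = 1.606 + 7.6846 + 36.769 + 175.94 ≈ 222 mg.

222 mg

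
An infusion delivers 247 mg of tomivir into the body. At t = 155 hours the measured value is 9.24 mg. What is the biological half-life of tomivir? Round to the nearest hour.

33 hours

A/A₀ = 9.24/247 ≈ 0.037409.
n = log₂(26.732) ≈ 4.7405 half-lives elapsed in 155 hours.
t½ = 155/4.7405 ≈ 32.697 hours.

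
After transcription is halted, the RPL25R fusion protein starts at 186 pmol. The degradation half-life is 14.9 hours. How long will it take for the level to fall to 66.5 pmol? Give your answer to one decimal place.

22.1 hours

Fraction remaining = 66.5/186 ≈ 0.35753.
n = log₂(186/66.5) = ln(2.797)/ln 2 ≈ 1.4839 half-lives.
t = n × t½ = 1.4839 × 14.9 ≈ 22.11 hours.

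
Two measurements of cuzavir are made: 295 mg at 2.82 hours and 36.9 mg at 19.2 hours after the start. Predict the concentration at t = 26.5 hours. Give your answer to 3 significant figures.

14.6 mg

Over Δt = 19.2 − 2.82 = 16.38 hours, the level fell by a factor of 295/36.9 ≈ 7.9946.
n = log₂(7.9946) ≈ 2.999 half-lives, so t½ = 16.38/2.999 ≈ 5.4618 hours.
From t = 19.2 to t = 26.5: 36.9 × (1/2)^((26.5−19.2)/5.4618) ≈ 14.611 mg.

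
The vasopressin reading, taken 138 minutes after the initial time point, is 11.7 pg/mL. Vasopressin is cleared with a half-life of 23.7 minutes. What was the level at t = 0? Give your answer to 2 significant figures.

Number of half-lives elapsed: n = 138/23.7 ≈ 5.8228.
A₀ = A × 2^n = 11.7 × 2^5.8228 = 11.7 × 56.602 ≈ 662.25 pg/mL.

660 pg/mL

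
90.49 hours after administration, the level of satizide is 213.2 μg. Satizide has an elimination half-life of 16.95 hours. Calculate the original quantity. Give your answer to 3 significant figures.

Number of half-lives elapsed: n = 90.49/16.95 ≈ 5.3386.
A₀ = A × 2^n = 213.2 × 2^5.3386 = 213.2 × 40.466 ≈ 8627.4 μg.

8630 μg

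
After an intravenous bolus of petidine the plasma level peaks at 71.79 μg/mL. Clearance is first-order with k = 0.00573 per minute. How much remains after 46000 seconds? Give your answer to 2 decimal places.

t½ = ln 2 / k = 0.69315 / 0.00573 ≈ 120.97 minutes.
Convert the elapsed time: 46000 seconds = 766.667 minutes.
Number of half-lives: n = 766.667/120.97 ≈ 6.3378.
Remaining = 71.79 × (1/2)^6.3378 = 71.79 × 0.012364 ≈ 0.88758 μg/mL.

0.89 μg/mL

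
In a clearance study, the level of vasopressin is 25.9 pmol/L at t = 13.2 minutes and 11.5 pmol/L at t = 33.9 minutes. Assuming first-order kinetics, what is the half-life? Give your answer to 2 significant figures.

Over Δt = 33.9 − 13.2 = 20.7 minutes, the level fell by a factor of 25.9/11.5 ≈ 2.2522.
n = log₂(2.2522) ≈ 1.1713 half-lives, so t½ = 20.7/1.1713 ≈ 17.672 minutes.

18 minutes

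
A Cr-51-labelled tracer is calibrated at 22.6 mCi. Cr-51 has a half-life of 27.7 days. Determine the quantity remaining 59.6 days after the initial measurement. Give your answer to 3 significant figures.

Number of half-lives: n = 59.6/27.7 ≈ 2.1516.
Remaining = 22.6 × (1/2)^2.1516 = 22.6 × 0.22506 ≈ 5.0863 mCi.

5.09 mCi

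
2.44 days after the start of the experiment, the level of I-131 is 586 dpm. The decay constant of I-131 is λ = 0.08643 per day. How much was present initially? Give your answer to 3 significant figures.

724 dpm

t½ = ln 2 / λ = 0.69315 / 0.08643 ≈ 8.0198 days.
Number of half-lives elapsed: n = 2.44/8.0198 ≈ 0.30425.
A₀ = A × 2^n = 586 × 2^0.30425 = 586 × 1.2348 ≈ 723.58 dpm.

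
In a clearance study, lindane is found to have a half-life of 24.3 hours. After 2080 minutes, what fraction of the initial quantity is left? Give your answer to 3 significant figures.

2080 minutes = 34.6667 hours.
n = 34.6667/24.3 ≈ 1.4266 half-lives.
Fraction remaining = (1/2)^1.4266 ≈ 0.372.

0.372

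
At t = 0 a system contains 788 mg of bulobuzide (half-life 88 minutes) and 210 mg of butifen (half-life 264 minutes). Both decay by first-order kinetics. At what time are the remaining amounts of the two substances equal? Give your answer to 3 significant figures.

Set 788·(1/2)^(t/88) = 210·(1/2)^(t/264).
Taking log₂: log₂(788/210) = t·(1/88 − 1/264).
log₂(3.7524) = 1.9078; 1/88 − 1/264 = 0.0075758.
t = 1.9078 / 0.0075758 ≈ 251.83 minutes.

252 minutes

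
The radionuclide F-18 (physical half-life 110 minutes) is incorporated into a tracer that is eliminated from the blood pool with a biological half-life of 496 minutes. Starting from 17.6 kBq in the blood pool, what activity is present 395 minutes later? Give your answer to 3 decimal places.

0.841 kBq

1/t_eff = 1/t_phys + 1/t_biol = 1/110 + 1/496 = 0.011107 per minute.
t_eff = 110 × 496 / (110 + 496) ≈ 90.033 minutes.
Remaining = 17.6 × (1/2)^(395/90.033) = 17.6 × (1/2)^4.3873 ≈ 0.84103 kBq.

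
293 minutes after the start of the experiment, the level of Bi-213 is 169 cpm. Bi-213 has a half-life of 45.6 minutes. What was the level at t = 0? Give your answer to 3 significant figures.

Number of half-lives elapsed: n = 293/45.6 ≈ 6.4254.
A₀ = A × 2^n = 169 × 2^6.4254 = 169 × 85.951 ≈ 14526 cpm.

14500 cpm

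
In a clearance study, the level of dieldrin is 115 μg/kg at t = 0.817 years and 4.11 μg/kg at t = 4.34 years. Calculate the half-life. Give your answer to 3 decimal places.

Over Δt = 4.34 − 0.817 = 3.523 years, the level fell by a factor of 115/4.11 ≈ 27.981.
n = log₂(27.981) ≈ 4.8064 half-lives, so t½ = 3.523/4.8064 ≈ 0.73299 years.

0.733 years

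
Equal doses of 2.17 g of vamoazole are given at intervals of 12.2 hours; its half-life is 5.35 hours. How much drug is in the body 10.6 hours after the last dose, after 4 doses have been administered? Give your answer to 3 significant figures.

The 4 doses were given 47.2, 35, 22.8, 10.6 hours ago.
Total = 2.17·(1/2)^(47.2/5.35) + 2.17·(1/2)^(35/5.35) + 2.17·(1/2)^(22.8/5.35) + 2.17·(1/2)^(10.6/5.35)
      = 0.0047934 + 0.023287 + 0.11313 + 0.54957 ≈ 0.69078 g.

0.691 g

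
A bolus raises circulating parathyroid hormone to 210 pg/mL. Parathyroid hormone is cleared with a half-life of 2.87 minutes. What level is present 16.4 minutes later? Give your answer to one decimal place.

4.0 pg/mL

Number of half-lives: n = 16.4/2.87 ≈ 5.7143.
Remaining = 210 × (1/2)^5.7143 = 210 × 0.019047 ≈ 3.9999 pg/mL.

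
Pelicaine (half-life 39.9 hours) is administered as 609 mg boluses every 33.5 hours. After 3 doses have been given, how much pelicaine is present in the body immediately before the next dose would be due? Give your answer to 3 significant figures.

The 3 doses were given 100.5, 67, 33.5 hours ago.
Total = 609·(1/2)^(100.5/39.9) + 609·(1/2)^(67/39.9) + 609·(1/2)^(33.5/39.9)
      = 106.26 + 190.16 + 340.31 ≈ 636.74 mg.

637 mg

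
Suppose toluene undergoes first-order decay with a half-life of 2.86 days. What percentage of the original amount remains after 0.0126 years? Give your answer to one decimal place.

0.0126 years = 4.599 days.
n = 4.599/2.86 ≈ 1.608 half-lives.
Fraction remaining = (1/2)^1.608 ≈ 0.32804, i.e. 32.804%.

32.8%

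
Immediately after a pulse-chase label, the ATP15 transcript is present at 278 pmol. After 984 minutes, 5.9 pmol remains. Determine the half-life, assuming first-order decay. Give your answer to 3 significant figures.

A/A₀ = 5.9/278 ≈ 0.021223.
n = log₂(47.119) ≈ 5.5582 half-lives elapsed in 984 minutes.
t½ = 984/5.5582 ≈ 177.03 minutes.

177 minutes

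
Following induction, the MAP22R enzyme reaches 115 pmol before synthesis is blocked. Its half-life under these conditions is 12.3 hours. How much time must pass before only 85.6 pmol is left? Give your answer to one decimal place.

5.2 hours

Fraction remaining = 85.6/115 ≈ 0.74435.
n = log₂(115/85.6) = ln(1.3435)/ln 2 ≈ 0.42595 half-lives.
t = n × t½ = 0.42595 × 12.3 ≈ 5.2392 hours.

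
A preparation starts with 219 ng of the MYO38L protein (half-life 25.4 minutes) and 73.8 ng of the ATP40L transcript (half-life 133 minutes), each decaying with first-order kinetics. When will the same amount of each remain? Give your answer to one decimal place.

Set 219·(1/2)^(t/25.4) = 73.8·(1/2)^(t/133).
Taking log₂: log₂(219/73.8) = t·(1/25.4 − 1/133).
log₂(2.9675) = 1.5692; 1/25.4 − 1/133 = 0.031851.
t = 1.5692 / 0.031851 ≈ 49.268 minutes.

49.3 minutes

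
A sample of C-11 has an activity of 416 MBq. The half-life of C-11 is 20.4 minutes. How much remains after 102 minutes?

Elapsed time is 5 half-lives (102/20.4).
Each half-life halves the amount: 416 × (1/2)^5 = 416/32 = 13 MBq.

13 MBq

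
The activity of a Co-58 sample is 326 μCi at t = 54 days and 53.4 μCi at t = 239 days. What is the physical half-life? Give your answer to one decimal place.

Over Δt = 239 − 54 = 185 days, the level fell by a factor of 326/53.4 ≈ 6.1049.
n = log₂(6.1049) ≈ 2.61 half-lives, so t½ = 185/2.61 ≈ 70.882 days.

70.9 days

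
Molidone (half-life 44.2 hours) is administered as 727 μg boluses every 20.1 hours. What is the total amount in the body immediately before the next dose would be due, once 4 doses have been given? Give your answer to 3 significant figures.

1410 μg

The 4 doses were given 80.4, 60.3, 40.2, 20.1 hours ago.
Total = 727·(1/2)^(80.4/44.2) + 727·(1/2)^(60.3/44.2) + 727·(1/2)^(40.2/44.2) + 727·(1/2)^(20.1/44.2)
      = 206.04 + 282.39 + 387.03 + 530.45 ≈ 1405.9 μg.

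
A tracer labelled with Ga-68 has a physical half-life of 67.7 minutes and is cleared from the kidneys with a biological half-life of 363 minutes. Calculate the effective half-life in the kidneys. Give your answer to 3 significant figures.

57.1 minutes

1/t_eff = 1/t_phys + 1/t_biol = 1/67.7 + 1/363 = 0.017526 per minute.
t_eff = 67.7 × 363 / (67.7 + 363) ≈ 57.059 minutes.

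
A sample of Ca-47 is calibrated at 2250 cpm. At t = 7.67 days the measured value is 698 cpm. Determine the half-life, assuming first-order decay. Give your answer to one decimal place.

4.5 days

A/A₀ = 698/2250 ≈ 0.31022.
n = log₂(3.2235) ≈ 1.6886 half-lives elapsed in 7.67 days.
t½ = 7.67/1.6886 ≈ 4.5422 days.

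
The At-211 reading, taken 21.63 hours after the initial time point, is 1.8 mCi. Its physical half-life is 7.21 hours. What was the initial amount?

Number of half-lives elapsed: n = 21.63/7.21 ≈ 3.
A₀ = A × 2^n = 1.8 × 2^3 = 1.8 × 8 ≈ 14.4 mCi.

14.4 mCi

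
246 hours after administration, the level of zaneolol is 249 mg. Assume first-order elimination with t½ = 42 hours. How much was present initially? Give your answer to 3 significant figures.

Number of half-lives elapsed: n = 246/42 ≈ 5.8571.
A₀ = A × 2^n = 249 × 2^5.8571 = 249 × 57.966 ≈ 14434 mg.

14400 mg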